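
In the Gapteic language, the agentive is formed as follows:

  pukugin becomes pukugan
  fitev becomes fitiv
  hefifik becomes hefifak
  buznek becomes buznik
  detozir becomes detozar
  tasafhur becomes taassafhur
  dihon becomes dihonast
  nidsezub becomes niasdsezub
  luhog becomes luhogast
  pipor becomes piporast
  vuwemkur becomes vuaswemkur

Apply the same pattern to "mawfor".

"mawfor" has last vowel 'o'. The stems whose last vowel is 'o' (luhog → luhogast, dihon → dihonast, pipor → piporast) add -ast.
So mawfor → mawforast.

mawforast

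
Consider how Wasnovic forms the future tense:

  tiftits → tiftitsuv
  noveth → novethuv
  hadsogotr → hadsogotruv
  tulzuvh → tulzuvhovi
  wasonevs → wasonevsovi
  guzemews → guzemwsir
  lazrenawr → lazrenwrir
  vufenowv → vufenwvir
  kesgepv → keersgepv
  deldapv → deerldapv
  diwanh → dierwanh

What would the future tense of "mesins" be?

meersins

noveth and tulzuvh both end in -h yet inflect differently (novethuv, tulzuvhovi), so the final letter is not what conditions the rule; the second-to-last letter is.
"mesins" has second-to-last letter 'n'. The one such stem in the data (diwanh → dierwanh) inserts -er- after the first vowel (as do kesgepv, deldapv), so the same rule applies.
The other patterns: stems whose second-to-last letter is 't' add -uv; stems whose second-to-last letter is 'v' add -ovi; stems whose second-to-last letter is 'w' delete the last vowel and add -ir.
So mesins → meersins.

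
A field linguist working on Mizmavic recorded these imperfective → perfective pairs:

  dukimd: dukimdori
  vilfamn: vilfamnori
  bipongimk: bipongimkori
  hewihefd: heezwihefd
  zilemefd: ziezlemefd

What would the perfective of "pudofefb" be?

puezdofefb

dukimd and hewihefd both end in -d yet inflect differently (dukimdori, heezwihefd), so the final letter is not what conditions the rule; the second-to-last letter is.
"pudofefb" has second-to-last letter 'f'. The stems whose second-to-last letter is 'f' (hewihefd → heezwihefd, zilemefd → ziezlemefd) insert -ez- after the first vowel.
The other pattern: stems whose second-to-last letter is 'm' add -ori.
So pudofefb → puezdofefb.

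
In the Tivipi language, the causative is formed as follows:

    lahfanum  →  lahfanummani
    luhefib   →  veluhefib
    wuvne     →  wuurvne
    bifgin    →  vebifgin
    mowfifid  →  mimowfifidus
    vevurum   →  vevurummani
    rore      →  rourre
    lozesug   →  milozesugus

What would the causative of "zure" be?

bifgin and mowfifid both have last vowel 'i' yet inflect differently (vebifgin, mimowfifidus), so the last vowel is not what conditions the rule; the final letter is.
"zure" ends in -e. The stems ending in -e (wuvne → wuurvne, rore → rourre) insert -ur- after the first vowel.
The other patterns: stems ending in -b or -n add the prefix ve-; stems ending in -m double the final consonant and add -ani; stems ending in -d or -g add mi- … -us around the stem.
So zure → zuurre.

zuurre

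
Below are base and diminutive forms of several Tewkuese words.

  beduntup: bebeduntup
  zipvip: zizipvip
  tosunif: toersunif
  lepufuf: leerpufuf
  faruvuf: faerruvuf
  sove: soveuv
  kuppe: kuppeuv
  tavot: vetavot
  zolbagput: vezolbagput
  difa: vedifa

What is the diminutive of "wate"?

zipvip and tosunif both have last vowel 'i' yet inflect differently (zizipvip, toersunif), so the last vowel is not what conditions the rule; the final letter is.
"wate" ends in -e. The stems ending in -e (sove → soveuv, kuppe → kuppeuv) add -uv.
The other patterns: stems ending in -p repeat the first consonant+vowel as a prefix; stems ending in -f insert -er- after the first vowel; stems ending in -a or -t add the prefix ve-.
So wate → wateuv.

wateuv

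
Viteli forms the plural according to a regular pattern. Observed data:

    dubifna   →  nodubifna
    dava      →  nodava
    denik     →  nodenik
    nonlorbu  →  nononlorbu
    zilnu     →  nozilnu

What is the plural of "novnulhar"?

Every pair shown (dubifna → nodubifna, dava → nodava, denik → nodenik, …) follows the same rule: add the prefix no-.
So novnulhar → nonovnulhar.

nonovnulhar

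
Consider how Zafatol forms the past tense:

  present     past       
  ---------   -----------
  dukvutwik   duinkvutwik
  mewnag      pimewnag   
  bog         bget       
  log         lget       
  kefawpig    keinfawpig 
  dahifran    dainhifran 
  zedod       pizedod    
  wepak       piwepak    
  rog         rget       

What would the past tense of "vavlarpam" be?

vainvlarpam

"vavlarpam" has 3 vowels. The stems with 3 vowels (kefawpig → keinfawpig, dahifran → dainhifran, dukvutwik → duinkvutwik) insert -in- after the first vowel.
The other patterns: stems with 1 vowel delete the last vowel and add -et; stems with 2 vowels add the prefix pi-.
So vavlarpam → vainvlarpam.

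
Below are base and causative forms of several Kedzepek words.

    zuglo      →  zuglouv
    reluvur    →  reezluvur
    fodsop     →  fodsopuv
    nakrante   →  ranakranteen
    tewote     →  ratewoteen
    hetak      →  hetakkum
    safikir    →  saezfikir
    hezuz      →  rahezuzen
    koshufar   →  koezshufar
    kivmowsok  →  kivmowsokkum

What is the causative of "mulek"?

mulekkum

hetak and koshufar both have last vowel 'a' yet inflect differently (hetakkum, koezshufar), so the last vowel is not what conditions the rule; the final letter is.
"mulek" ends in -k. The stems ending in -k (hetak → hetakkum, kivmowsok → kivmowsokkum) double the final consonant and add -um.
The other patterns: stems ending in -r insert -ez- after the first vowel; stems ending in -e or -z add ra- … -en around the stem; stems ending in -o or -p add -uv.
So mulek → mulekkum.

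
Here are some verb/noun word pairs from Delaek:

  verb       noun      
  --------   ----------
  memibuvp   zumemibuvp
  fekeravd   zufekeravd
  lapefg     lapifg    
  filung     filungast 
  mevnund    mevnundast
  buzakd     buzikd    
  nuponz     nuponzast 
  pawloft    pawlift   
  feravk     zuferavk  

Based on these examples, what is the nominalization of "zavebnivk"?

"zavebnivk" has second-to-last letter 'v'. The stems whose second-to-last letter is 'v' (feravk → zuferavk, fekeravd → zufekeravd, memibuvp → zumemibuvp) add the prefix zu-.
So zavebnivk → zuzavebnivk.

zuzavebnivk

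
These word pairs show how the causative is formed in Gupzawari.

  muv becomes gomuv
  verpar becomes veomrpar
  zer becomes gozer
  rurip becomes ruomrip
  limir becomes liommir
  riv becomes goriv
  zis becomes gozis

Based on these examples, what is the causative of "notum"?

verpar and zer both end in -r yet inflect differently (veomrpar, gozer), so the final letter is not what conditions the rule; the number of vowels is.
"notum" has 2 vowels. The stems with 2 vowels (rurip → ruomrip, verpar → veomrpar, limir → liommir) insert -om- after the first vowel.
The other pattern: stems with 1 vowel add the prefix go-.
So notum → noomtum.

noomtum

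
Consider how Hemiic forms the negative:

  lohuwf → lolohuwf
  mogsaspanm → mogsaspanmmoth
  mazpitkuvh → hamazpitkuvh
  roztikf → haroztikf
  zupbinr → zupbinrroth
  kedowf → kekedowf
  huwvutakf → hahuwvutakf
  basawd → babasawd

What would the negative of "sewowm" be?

lohuwf and roztikf both end in -f yet inflect differently (lolohuwf, haroztikf), so the final letter is not what conditions the rule; the second-to-last letter is.
"sewowm" has second-to-last letter 'w'. The stems whose second-to-last letter is 'w' (basawd → babasawd, lohuwf → lolohuwf, kedowf → kekedowf) repeat the first consonant+vowel as a prefix.
So sewowm → sesewowm.

sesewowm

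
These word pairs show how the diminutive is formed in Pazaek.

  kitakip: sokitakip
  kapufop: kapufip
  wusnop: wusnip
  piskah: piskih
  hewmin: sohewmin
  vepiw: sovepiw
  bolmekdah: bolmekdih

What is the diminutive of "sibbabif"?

sosibbabif

kitakip and kapufop both end in -p yet inflect differently (sokitakip, kapufip), so the final letter is not what conditions the rule; the last vowel is.
"sibbabif" has last vowel 'i'. The stems whose last vowel is 'i' (vepiw → sovepiw, kitakip → sokitakip, hewmin → sohewmin) add the prefix so-.
So sibbabif → sosibbabif.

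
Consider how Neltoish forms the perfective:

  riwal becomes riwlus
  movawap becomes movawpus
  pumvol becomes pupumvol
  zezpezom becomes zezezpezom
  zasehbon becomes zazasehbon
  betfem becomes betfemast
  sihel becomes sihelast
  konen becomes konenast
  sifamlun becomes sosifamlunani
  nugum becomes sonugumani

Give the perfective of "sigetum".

riwal and pumvol both end in -l yet inflect differently (riwlus, pupumvol), so the final letter is not what conditions the rule; the last vowel is.
"sigetum" has last vowel 'u'. The stems whose last vowel is 'u' (sifamlun → sosifamlunani, nugum → sonugumani) add so- … -ani around the stem.
The other patterns: stems whose last vowel is 'a' delete the last vowel and add -us; stems whose last vowel is 'o' repeat the first consonant+vowel as a prefix; stems whose last vowel is 'e' add -ast.
So sigetum → sosigetumani.

sosigetumani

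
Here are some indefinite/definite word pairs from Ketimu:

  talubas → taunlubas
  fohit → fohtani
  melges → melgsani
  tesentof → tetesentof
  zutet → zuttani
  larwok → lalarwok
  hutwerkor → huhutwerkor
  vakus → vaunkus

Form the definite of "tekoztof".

"tekoztof" has last vowel 'o'. The stems whose last vowel is 'o' (tesentof → tetesentof, larwok → lalarwok, hutwerkor → huhutwerkor) repeat the first consonant+vowel as a prefix.
So tekoztof → tetekoztof.

tetekoztof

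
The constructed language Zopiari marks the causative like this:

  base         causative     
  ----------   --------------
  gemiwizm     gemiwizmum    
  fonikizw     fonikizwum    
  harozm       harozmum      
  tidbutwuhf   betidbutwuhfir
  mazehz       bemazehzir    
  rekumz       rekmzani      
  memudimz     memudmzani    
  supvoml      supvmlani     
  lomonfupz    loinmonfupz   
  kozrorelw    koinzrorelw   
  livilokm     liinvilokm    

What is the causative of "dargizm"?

dargizmum

"dargizm" has second-to-last letter 'z'. The stems whose second-to-last letter is 'z' (gemiwizm → gemiwizmum, fonikizw → fonikizwum, harozm → harozmum) add -um.
The other patterns: stems whose second-to-last letter is 'h' add be- … -ir around the stem; stems whose second-to-last letter is 'm' delete the last vowel and add -ani; stems whose second-to-last letter is 'k', 'l' or 'p' insert -in- after the first vowel.
So dargizm → dargizmum.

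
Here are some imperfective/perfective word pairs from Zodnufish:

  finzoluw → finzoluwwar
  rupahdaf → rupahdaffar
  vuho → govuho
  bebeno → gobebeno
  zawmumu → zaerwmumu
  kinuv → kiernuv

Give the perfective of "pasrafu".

paersrafu

finzoluw and zawmumu both have last vowel 'u' yet inflect differently (finzoluwwar, zaerwmumu), so the last vowel is not what conditions the rule; the final letter is.
"pasrafu" ends in -u. The one such stem in the data (zawmumu → zaerwmumu) inserts -er- after the first vowel (as does kinuv), so the same rule applies.
So pasrafu → paersrafu.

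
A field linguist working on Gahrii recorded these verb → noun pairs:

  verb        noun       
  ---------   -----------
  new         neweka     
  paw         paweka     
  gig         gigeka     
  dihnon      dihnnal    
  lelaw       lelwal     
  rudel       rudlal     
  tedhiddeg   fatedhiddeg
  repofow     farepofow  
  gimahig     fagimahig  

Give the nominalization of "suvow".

new and lelaw both end in -w yet inflect differently (neweka, lelwal), so the final letter is not what conditions the rule; the number of vowels is.
"suvow" has 2 vowels. The stems with 2 vowels (dihnon → dihnnal, lelaw → lelwal, rudel → rudlal) delete the last vowel and add -al.
So suvow → suvwal.

suvwal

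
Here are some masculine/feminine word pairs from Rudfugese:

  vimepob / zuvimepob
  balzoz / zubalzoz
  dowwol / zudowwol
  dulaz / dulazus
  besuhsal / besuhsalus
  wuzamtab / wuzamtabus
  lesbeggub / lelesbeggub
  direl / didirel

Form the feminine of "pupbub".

"pupbub" has last vowel 'u'. The one such stem in the data (lesbeggub → lelesbeggub) repeats the first consonant+vowel as a prefix (as does direl), so the same rule applies.
The other patterns: stems whose last vowel is 'o' add the prefix zu-; stems whose last vowel is 'a' add -us.
So pupbub → pupupbub.

pupupbub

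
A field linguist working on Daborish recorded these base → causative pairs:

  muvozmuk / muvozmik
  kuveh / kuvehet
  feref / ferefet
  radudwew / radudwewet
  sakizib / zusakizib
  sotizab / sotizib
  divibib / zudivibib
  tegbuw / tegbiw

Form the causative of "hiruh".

hirih

"hiruh" has last vowel 'u'. The stems whose last vowel is 'u' (muvozmuk → muvozmik, tegbuw → tegbiw) change the last vowel to 'i'.
The other patterns: stems whose last vowel is 'i' add the prefix zu-; stems whose last vowel is 'e' add -et.
So hiruh → hirih.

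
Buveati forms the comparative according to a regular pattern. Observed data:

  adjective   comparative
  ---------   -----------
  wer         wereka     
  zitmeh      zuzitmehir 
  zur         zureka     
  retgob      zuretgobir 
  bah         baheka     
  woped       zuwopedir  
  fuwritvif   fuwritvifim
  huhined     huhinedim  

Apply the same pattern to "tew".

teweka

"tew" has 1 vowel. The stems with 1 vowel (wer → wereka, zur → zureka, bah → baheka) add -eka.
So tew → teweka.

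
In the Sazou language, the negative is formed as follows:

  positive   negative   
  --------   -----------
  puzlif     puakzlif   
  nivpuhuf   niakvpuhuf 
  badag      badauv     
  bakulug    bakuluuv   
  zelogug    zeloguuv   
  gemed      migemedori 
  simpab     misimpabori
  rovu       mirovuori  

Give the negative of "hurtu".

nivpuhuf and bakulug both have last vowel 'u' yet inflect differently (niakvpuhuf, bakuluuv), so the last vowel is not what conditions the rule; the final letter is.
"hurtu" ends in -u. The one such stem in the data (rovu → mirovuori) adds mi- … -ori around the stem, so the same rule applies.
The other patterns: stems ending in -f insert -ak- after the first vowel; stems ending in -g drop the final letter and add -uv.
So hurtu → mihurtuori.

mihurtuori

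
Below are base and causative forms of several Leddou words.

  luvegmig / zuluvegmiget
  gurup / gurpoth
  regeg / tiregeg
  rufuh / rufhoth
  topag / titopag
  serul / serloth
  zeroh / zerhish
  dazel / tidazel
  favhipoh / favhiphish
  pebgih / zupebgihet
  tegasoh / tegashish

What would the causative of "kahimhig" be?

favhipoh and pebgih both end in -h yet inflect differently (favhiphish, zupebgihet), so the final letter is not what conditions the rule; the last vowel is.
"kahimhig" has last vowel 'i'. The stems whose last vowel is 'i' (luvegmig → zuluvegmiget, pebgih → zupebgihet) add zu- … -et around the stem.
So kahimhig → zukahimhiget.

zukahimhiget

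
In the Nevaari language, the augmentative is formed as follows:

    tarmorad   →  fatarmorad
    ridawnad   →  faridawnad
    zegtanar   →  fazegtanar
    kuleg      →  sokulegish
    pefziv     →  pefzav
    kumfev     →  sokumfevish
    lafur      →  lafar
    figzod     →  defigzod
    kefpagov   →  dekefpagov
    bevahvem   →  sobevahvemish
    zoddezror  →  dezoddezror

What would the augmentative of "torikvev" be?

sotorikvevish

ridawnad and figzod both end in -d yet inflect differently (faridawnad, defigzod), so the final letter is not what conditions the rule; the last vowel is.
"torikvev" has last vowel 'e'. The stems whose last vowel is 'e' (bevahvem → sobevahvemish, kuleg → sokulegish, kumfev → sokumfevish) add so- … -ish around the stem.
The other patterns: stems whose last vowel is 'a' add the prefix fa-; stems whose last vowel is 'o' add the prefix de-; stems whose last vowel is 'i' or 'u' change the last vowel to 'a'.
So torikvev → sotorikvevish.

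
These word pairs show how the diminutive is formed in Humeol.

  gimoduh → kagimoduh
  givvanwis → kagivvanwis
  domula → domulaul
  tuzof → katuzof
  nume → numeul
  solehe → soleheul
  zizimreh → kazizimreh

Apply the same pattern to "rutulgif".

karutulgif

zizimreh and solehe both have last vowel 'e' yet inflect differently (kazizimreh, soleheul), so the last vowel is not what conditions the rule; whether the stem ends in a vowel or a consonant is.
"rutulgif" ends in a consonant. The stems ending in a consonant (gimoduh → kagimoduh, tuzof → katuzof, zizimreh → kazizimreh) add the prefix ka-.
The other pattern: stems ending in a vowel add -ul.
So rutulgif → karutulgif.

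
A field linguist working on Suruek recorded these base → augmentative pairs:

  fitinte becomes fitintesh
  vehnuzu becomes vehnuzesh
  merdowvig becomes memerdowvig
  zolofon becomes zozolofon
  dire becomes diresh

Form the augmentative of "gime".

"gime" ends in a vowel. The stems ending in a vowel (vehnuzu → vehnuzesh, fitinte → fitintesh, dire → diresh) drop the final letter and add -esh.
The other pattern: stems ending in a consonant repeat the first consonant+vowel as a prefix.
So gime → gimesh.

gimesh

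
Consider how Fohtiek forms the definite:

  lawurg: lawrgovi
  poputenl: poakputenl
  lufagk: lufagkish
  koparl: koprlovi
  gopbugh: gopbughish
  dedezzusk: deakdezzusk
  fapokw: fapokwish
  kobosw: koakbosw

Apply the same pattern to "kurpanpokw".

"kurpanpokw" has second-to-last letter 'k'. The one such stem in the data (fapokw → fapokwish) adds -ish, so the same rule applies.
So kurpanpokw → kurpanpokwish.

kurpanpokwish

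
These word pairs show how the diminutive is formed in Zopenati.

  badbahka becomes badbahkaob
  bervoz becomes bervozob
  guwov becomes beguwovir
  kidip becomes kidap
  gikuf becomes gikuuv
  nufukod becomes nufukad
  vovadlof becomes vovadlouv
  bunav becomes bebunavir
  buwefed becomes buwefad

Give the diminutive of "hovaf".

hovauv

nufukod and vovadlof both have last vowel 'o' yet inflect differently (nufukad, vovadlouv), so the last vowel is not what conditions the rule; the final letter is.
"hovaf" ends in -f. The stems ending in -f (vovadlof → vovadlouv, gikuf → gikuuv) drop the final letter and add -uv.
The other patterns: stems ending in -d or -p change the last vowel to 'a'; stems ending in -v add be- … -ir around the stem; stems ending in -a or -z add -ob.
So hovaf → hovauv.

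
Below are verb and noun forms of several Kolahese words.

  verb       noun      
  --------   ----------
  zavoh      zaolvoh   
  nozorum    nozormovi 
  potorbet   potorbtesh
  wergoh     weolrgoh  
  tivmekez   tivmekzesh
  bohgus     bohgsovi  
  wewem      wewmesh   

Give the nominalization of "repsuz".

nozorum and wewem both end in -m yet inflect differently (nozormovi, wewmesh), so the final letter is not what conditions the rule; the last vowel is.
"repsuz" has last vowel 'u'. The stems whose last vowel is 'u' (nozorum → nozormovi, bohgus → bohgsovi) delete the last vowel and add -ovi.
The other patterns: stems whose last vowel is 'o' insert -ol- after the first vowel; stems whose last vowel is 'e' delete the last vowel and add -esh.
So repsuz → repszovi.

repszovi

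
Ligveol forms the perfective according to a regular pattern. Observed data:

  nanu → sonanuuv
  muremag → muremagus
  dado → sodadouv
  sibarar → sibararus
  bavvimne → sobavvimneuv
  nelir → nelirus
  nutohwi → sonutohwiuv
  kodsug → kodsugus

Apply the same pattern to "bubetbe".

kodsug and nanu both have last vowel 'u' yet inflect differently (kodsugus, sonanuuv), so the last vowel is not what conditions the rule; whether the stem ends in a vowel or a consonant is.
"bubetbe" ends in a vowel. The stems ending in a vowel (nanu → sonanuuv, dado → sodadouv, bavvimne → sobavvimneuv) add so- … -uv around the stem.
So bubetbe → sobubetbeuv.

sobubetbeuv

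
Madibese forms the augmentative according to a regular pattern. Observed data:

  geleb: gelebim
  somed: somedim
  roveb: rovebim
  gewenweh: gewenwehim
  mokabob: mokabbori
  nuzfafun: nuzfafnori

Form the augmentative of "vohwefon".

vohwefnori

"vohwefon" has last vowel 'o'. The one such stem in the data (mokabob → mokabbori) deletes the last vowel and adds -ori (as does nuzfafun), so the same rule applies.
So vohwefon → vohwefnori.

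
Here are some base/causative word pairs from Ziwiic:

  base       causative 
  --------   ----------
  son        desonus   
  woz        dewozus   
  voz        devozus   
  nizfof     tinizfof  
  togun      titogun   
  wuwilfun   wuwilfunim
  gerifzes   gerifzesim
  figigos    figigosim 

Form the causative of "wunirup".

wunirupim

"wunirup" has 3 vowels. The stems with 3 vowels (wuwilfun → wuwilfunim, gerifzes → gerifzesim, figigos → figigosim) add -im.
The other patterns: stems with 1 vowel add de- … -us around the stem; stems with 2 vowels add the prefix ti-.
So wunirup → wunirupim.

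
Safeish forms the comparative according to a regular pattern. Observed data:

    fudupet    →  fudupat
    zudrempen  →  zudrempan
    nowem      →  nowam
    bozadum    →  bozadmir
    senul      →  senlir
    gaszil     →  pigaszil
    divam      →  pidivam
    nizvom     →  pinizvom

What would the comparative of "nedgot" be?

pinedgot

nowem and bozadum both end in -m yet inflect differently (nowam, bozadmir), so the final letter is not what conditions the rule; the last vowel is.
"nedgot" has last vowel 'o'. The one such stem in the data (nizvom → pinizvom) adds the prefix pi-, so the same rule applies.
The other patterns: stems whose last vowel is 'e' change the last vowel to 'a'; stems whose last vowel is 'u' delete the last vowel and add -ir.
So nedgot → pinedgot.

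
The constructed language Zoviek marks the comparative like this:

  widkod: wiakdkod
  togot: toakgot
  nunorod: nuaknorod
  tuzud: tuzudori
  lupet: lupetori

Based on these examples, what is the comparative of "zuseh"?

zusehori

widkod and tuzud both end in -d yet inflect differently (wiakdkod, tuzudori), so the final letter is not what conditions the rule; the last vowel is.
"zuseh" has last vowel 'e'. The one such stem in the data (lupet → lupetori) adds -ori, so the same rule applies.
The other pattern: stems whose last vowel is 'o' insert -ak- after the first vowel.
So zuseh → zusehori.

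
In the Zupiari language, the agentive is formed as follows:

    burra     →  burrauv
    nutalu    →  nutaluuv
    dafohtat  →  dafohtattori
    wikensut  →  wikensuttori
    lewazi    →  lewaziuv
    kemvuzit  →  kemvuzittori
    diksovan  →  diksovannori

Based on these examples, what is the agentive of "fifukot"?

diksovan and burra both have last vowel 'a' yet inflect differently (diksovannori, burrauv), so the last vowel is not what conditions the rule; whether the stem ends in a vowel or a consonant is.
"fifukot" ends in a consonant. The stems ending in a consonant (kemvuzit → kemvuzittori, diksovan → diksovannori, wikensut → wikensuttori) double the final consonant and add -ori.
The other pattern: stems ending in a vowel add -uv.
So fifukot → fifukottori.

fifukottori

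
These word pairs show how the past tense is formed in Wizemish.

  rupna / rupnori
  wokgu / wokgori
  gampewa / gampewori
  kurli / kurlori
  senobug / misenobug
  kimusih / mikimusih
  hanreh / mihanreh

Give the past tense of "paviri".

pavirori

wokgu and senobug both have last vowel 'u' yet inflect differently (wokgori, misenobug), so the last vowel is not what conditions the rule; whether the stem ends in a vowel or a consonant is.
"paviri" ends in a vowel. The stems ending in a vowel (rupna → rupnori, wokgu → wokgori, gampewa → gampewori) drop the final letter and add -ori.
So paviri → pavirori.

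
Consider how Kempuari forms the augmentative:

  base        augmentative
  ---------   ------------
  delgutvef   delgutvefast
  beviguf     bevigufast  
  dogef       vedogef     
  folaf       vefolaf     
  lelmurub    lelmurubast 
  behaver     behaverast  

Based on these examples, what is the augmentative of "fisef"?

dogef and delgutvef both end in -f yet inflect differently (vedogef, delgutvefast), so the final letter is not what conditions the rule; the number of vowels is.
"fisef" has 2 vowels. The stems with 2 vowels (dogef → vedogef, folaf → vefolaf) add the prefix ve-.
So fisef → vefisef.

vefisef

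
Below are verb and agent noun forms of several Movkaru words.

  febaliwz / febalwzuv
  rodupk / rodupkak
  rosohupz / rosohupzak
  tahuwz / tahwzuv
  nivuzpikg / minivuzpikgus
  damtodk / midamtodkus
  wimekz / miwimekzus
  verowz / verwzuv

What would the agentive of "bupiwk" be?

febaliwz and rosohupz both end in -z yet inflect differently (febalwzuv, rosohupzak), so the final letter is not what conditions the rule; the second-to-last letter is.
"bupiwk" has second-to-last letter 'w'. The stems whose second-to-last letter is 'w' (febaliwz → febalwzuv, verowz → verwzuv, tahuwz → tahwzuv) delete the last vowel and add -uv.
So bupiwk → bupwkuv.

bupwkuv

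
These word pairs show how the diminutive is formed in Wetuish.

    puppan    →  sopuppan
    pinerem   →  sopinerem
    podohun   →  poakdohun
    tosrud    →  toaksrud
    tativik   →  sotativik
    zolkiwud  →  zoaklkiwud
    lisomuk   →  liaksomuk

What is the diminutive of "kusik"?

sokusik

podohun and puppan both end in -n yet inflect differently (poakdohun, sopuppan), so the final letter is not what conditions the rule; the last vowel is.
"kusik" has last vowel 'i'. The one such stem in the data (tativik → sotativik) adds the prefix so-, so the same rule applies.
The other pattern: stems whose last vowel is 'u' insert -ak- after the first vowel.
So kusik → sokusik.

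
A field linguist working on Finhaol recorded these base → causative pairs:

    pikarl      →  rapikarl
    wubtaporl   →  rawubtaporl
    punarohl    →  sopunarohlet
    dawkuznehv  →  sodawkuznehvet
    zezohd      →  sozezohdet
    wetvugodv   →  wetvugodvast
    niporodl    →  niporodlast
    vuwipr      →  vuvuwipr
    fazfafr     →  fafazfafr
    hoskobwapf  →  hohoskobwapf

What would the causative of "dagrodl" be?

dagrodlast

"dagrodl" has second-to-last letter 'd'. The stems whose second-to-last letter is 'd' (wetvugodv → wetvugodvast, niporodl → niporodlast) add -ast.
So dagrodl → dagrodlast.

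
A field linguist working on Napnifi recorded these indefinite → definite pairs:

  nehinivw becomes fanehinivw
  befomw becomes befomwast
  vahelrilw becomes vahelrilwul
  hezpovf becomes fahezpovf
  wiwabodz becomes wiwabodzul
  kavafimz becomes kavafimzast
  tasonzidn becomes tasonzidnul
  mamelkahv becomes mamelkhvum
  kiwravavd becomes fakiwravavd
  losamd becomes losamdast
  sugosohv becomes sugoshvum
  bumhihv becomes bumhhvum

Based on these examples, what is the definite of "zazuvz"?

fazazuvz

nehinivw and befomw both end in -w yet inflect differently (fanehinivw, befomwast), so the final letter is not what conditions the rule; the second-to-last letter is.
"zazuvz" has second-to-last letter 'v'. The stems whose second-to-last letter is 'v' (hezpovf → fahezpovf, nehinivw → fanehinivw, kiwravavd → fakiwravavd) add the prefix fa-.
The other patterns: stems whose second-to-last letter is 'h' delete the last vowel and add -um; stems whose second-to-last letter is 'm' add -ast; stems whose second-to-last letter is 'd' or 'l' add -ul.
So zazuvz → fazazuvz.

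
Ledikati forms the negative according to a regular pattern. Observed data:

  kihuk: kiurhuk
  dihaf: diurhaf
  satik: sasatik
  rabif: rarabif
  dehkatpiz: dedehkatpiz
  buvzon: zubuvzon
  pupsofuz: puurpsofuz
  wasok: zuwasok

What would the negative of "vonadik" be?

vovonadik

"vonadik" has last vowel 'i'. The stems whose last vowel is 'i' (rabif → rarabif, satik → sasatik, dehkatpiz → dedehkatpiz) repeat the first consonant+vowel as a prefix.
So vonadik → vovonadik.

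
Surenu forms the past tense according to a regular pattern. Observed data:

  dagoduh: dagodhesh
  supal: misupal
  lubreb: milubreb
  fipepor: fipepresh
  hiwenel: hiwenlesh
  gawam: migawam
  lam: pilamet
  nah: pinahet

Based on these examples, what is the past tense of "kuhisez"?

kuhiszesh

"kuhisez" has 3 vowels. The stems with 3 vowels (dagoduh → dagodhesh, hiwenel → hiwenlesh, fipepor → fipepresh) delete the last vowel and add -esh.
So kuhisez → kuhiszesh.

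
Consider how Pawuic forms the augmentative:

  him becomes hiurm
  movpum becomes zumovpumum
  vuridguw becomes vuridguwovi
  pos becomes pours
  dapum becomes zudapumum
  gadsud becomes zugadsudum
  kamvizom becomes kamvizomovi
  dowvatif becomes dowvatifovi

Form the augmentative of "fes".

feurs

him and movpum both end in -m yet inflect differently (hiurm, zumovpumum), so the final letter is not what conditions the rule; the number of vowels is.
"fes" has 1 vowel. The stems with 1 vowel (him → hiurm, pos → pours) insert -ur- after the first vowel.
The other patterns: stems with 2 vowels add zu- … -um around the stem; stems with 3 vowels add -ovi.
So fes → feurs.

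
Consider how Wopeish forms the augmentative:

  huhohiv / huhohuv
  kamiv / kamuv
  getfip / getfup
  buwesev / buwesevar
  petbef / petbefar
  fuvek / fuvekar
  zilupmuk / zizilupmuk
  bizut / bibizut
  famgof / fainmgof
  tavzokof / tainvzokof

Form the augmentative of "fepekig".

fepekug

huhohiv and buwesev both end in -v yet inflect differently (huhohuv, buwesevar), so the final letter is not what conditions the rule; the last vowel is.
"fepekig" has last vowel 'i'. The stems whose last vowel is 'i' (huhohiv → huhohuv, kamiv → kamuv, getfip → getfup) change the last vowel to 'u'.
The other patterns: stems whose last vowel is 'e' add -ar; stems whose last vowel is 'u' repeat the first consonant+vowel as a prefix; stems whose last vowel is 'o' insert -in- after the first vowel.
So fepekig → fepekug.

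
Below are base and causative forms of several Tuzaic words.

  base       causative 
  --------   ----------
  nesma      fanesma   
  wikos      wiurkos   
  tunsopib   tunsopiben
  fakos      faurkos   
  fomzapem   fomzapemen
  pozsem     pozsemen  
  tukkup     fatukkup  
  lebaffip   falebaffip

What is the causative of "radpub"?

"radpub" ends in -b. The one such stem in the data (tunsopib → tunsopiben) adds -en, so the same rule applies.
The other patterns: stems ending in -s insert -ur- after the first vowel; stems ending in -a or -p add the prefix fa-.
So radpub → radpuben.

radpuben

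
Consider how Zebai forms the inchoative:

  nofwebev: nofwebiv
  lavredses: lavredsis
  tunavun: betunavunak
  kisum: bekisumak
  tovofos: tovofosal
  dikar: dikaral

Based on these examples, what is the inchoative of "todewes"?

lavredses and tovofos both end in -s yet inflect differently (lavredsis, tovofosal), so the final letter is not what conditions the rule; the last vowel is.
"todewes" has last vowel 'e'. The stems whose last vowel is 'e' (nofwebev → nofwebiv, lavredses → lavredsis) change the last vowel to 'i'.
The other patterns: stems whose last vowel is 'u' add be- … -ak around the stem; stems whose last vowel is 'a' or 'o' add -al.
So todewes → todewis.

todewis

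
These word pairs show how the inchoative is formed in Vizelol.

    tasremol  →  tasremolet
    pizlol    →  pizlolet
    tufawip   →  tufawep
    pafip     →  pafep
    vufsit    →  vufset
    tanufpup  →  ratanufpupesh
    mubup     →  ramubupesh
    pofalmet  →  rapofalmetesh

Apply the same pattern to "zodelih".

zodeleh

tufawip and tanufpup both end in -p yet inflect differently (tufawep, ratanufpupesh), so the final letter is not what conditions the rule; the last vowel is.
"zodelih" has last vowel 'i'. The stems whose last vowel is 'i' (tufawip → tufawep, pafip → pafep, vufsit → vufset) change the last vowel to 'e'.
The other patterns: stems whose last vowel is 'o' add -et; stems whose last vowel is 'e' or 'u' add ra- … -esh around the stem.
So zodelih → zodeleh.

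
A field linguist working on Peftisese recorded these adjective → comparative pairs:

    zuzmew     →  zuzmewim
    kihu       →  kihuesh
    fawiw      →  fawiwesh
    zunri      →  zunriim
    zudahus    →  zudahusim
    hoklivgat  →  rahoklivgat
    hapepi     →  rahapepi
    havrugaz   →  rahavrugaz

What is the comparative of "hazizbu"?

zunri and hapepi both end in -i yet inflect differently (zunriim, rahapepi), so the final letter is not what conditions the rule; the first letter is.
"hazizbu" begins with h-. The stems beginning with h- (hoklivgat → rahoklivgat, havrugaz → rahavrugaz, hapepi → rahapepi) add the prefix ra-.
The other patterns: stems beginning with z- add -im; stems beginning with f- or k- add -esh.
So hazizbu → rahazizbu.

rahazizbu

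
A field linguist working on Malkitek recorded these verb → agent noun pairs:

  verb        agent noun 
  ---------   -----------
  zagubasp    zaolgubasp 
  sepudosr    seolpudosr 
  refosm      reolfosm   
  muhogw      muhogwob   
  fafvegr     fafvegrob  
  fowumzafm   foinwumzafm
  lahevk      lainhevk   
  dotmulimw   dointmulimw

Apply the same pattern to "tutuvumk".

tuintuvumk

sepudosr and fafvegr both end in -r yet inflect differently (seolpudosr, fafvegrob), so the final letter is not what conditions the rule; the second-to-last letter is.
"tutuvumk" has second-to-last letter 'm'. The one such stem in the data (dotmulimw → dointmulimw) inserts -in- after the first vowel (as do fowumzafm, lahevk), so the same rule applies.
The other patterns: stems whose second-to-last letter is 's' insert -ol- after the first vowel; stems whose second-to-last letter is 'g' add -ob.
So tutuvumk → tuintuvumk.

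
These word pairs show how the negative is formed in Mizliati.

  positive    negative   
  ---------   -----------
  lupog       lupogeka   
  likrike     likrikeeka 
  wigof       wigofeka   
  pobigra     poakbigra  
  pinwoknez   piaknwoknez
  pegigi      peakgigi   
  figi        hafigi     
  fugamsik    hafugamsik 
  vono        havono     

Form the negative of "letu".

pegigi and figi both end in -i yet inflect differently (peakgigi, hafigi), so the final letter is not what conditions the rule; the first letter is.
"letu" begins with l-. The stems beginning with l- (lupog → lupogeka, likrike → likrikeeka) add -eka.
So letu → letueka.

letueka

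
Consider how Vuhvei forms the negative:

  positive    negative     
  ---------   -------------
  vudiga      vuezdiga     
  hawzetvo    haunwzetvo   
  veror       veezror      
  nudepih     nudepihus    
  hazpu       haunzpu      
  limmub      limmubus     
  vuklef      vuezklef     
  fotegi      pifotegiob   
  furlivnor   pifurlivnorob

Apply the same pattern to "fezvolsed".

furlivnor and veror both end in -r yet inflect differently (pifurlivnorob, veezror), so the final letter is not what conditions the rule; the first letter is.
"fezvolsed" begins with f-. The stems beginning with f- (furlivnor → pifurlivnorob, fotegi → pifotegiob) add pi- … -ob around the stem.
So fezvolsed → pifezvolsedob.

pifezvolsedob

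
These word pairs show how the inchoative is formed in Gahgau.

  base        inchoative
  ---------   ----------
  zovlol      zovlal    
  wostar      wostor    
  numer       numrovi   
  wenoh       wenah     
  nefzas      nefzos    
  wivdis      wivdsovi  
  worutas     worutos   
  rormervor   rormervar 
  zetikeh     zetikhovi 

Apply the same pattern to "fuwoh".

fuwah

"fuwoh" has last vowel 'o'. The stems whose last vowel is 'o' (rormervor → rormervar, zovlol → zovlal, wenoh → wenah) change the last vowel to 'a'.
The other patterns: stems whose last vowel is 'a' change the last vowel to 'o'; stems whose last vowel is 'e' or 'i' delete the last vowel and add -ovi.
So fuwoh → fuwah.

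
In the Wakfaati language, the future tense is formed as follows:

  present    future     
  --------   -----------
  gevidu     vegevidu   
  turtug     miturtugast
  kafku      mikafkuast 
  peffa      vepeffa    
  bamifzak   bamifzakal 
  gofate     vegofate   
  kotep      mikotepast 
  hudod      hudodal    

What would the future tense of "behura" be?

behuraal

"behura" begins with b-. The one such stem in the data (bamifzak → bamifzakal) adds -al, so the same rule applies.
The other patterns: stems beginning with k- or t- add mi- … -ast around the stem; stems beginning with g- or p- add the prefix ve-.
So behura → behuraal.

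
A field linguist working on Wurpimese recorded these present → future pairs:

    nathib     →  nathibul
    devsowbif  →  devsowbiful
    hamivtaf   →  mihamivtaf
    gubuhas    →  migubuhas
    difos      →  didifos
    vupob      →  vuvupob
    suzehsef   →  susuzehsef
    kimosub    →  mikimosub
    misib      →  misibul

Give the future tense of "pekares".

vupob and nathib both end in -b yet inflect differently (vuvupob, nathibul), so the final letter is not what conditions the rule; the last vowel is.
"pekares" has last vowel 'e'. The one such stem in the data (suzehsef → susuzehsef) repeats the first consonant+vowel as a prefix (as do difos, vupob), so the same rule applies.
So pekares → pepekares.

pepekares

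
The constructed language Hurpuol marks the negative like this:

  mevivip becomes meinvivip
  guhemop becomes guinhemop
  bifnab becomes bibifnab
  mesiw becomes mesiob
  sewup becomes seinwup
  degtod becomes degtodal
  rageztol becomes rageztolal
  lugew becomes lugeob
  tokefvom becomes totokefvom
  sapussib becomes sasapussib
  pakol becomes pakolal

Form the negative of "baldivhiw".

baldivhiob

"baldivhiw" ends in -w. The stems ending in -w (lugew → lugeob, mesiw → mesiob) drop the final letter and add -ob.
The other patterns: stems ending in -p insert -in- after the first vowel; stems ending in -d or -l add -al; stems ending in -b or -m repeat the first consonant+vowel as a prefix.
So baldivhiw → baldivhiob.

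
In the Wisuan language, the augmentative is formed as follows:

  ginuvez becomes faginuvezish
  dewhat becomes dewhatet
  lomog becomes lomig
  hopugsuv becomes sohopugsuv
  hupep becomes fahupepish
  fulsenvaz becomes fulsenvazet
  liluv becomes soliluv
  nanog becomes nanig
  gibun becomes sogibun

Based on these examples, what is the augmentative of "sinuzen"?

fasinuzenish

fulsenvaz and ginuvez both end in -z yet inflect differently (fulsenvazet, faginuvezish), so the final letter is not what conditions the rule; the last vowel is.
"sinuzen" has last vowel 'e'. The stems whose last vowel is 'e' (ginuvez → faginuvezish, hupep → fahupepish) add fa- … -ish around the stem.
So sinuzen → fasinuzenish.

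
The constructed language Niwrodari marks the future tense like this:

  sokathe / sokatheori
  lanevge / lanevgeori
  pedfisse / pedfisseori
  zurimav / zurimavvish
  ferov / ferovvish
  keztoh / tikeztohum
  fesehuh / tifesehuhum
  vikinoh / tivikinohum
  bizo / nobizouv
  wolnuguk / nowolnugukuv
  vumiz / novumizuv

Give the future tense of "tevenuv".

"tevenuv" ends in -v. The stems ending in -v (zurimav → zurimavvish, ferov → ferovvish) double the final consonant and add -ish.
So tevenuv → tevenuvvish.

tevenuvvish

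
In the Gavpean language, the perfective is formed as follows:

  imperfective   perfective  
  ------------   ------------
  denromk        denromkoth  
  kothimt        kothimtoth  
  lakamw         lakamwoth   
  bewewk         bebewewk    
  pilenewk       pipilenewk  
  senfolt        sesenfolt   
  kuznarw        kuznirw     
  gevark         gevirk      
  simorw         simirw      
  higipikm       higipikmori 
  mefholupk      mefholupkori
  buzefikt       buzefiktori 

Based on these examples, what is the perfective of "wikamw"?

wikamwoth

denromk and bewewk both end in -k yet inflect differently (denromkoth, bebewewk), so the final letter is not what conditions the rule; the second-to-last letter is.
"wikamw" has second-to-last letter 'm'. The stems whose second-to-last letter is 'm' (denromk → denromkoth, kothimt → kothimtoth, lakamw → lakamwoth) add -oth.
The other patterns: stems whose second-to-last letter is 'l' or 'w' repeat the first consonant+vowel as a prefix; stems whose second-to-last letter is 'r' change the last vowel to 'i'; stems whose second-to-last letter is 'k' or 'p' add -ori.
So wikamw → wikamwoth.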